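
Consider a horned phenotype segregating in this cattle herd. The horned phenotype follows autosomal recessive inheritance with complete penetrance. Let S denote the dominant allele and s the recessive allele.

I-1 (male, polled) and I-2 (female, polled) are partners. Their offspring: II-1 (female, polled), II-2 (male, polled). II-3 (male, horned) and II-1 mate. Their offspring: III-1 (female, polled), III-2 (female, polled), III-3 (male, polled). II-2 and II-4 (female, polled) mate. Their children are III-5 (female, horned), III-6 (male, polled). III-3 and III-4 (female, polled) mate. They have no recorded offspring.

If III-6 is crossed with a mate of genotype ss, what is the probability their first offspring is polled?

2/3

II-2 is polled so carries S and passed s to III-5 (ss), so II-2 is Ss.
II-4 is polled so carries S and passed s to III-5 (ss), so II-4 is Ss.
III-6 is a polled offspring of II-2 (Ss) × II-4 (Ss), whose cross gives 1/4 SS : 1/2 Ss : 1/4 ss; conditioning on being polled, III-6 is SS with probability 1/3, Ss with probability 2/3.
Summing over parental genotype combinations, P(offspring is polled) = 1/3·1 + 2/3·1/2 = 2/3.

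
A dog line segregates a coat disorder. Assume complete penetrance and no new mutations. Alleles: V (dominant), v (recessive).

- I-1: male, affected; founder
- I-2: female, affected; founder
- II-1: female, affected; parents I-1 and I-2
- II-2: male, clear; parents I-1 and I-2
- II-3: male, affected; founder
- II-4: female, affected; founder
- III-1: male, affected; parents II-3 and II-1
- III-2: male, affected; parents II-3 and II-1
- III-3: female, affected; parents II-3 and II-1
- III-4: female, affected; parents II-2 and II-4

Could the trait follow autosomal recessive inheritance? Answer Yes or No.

Under autosomal recessive, II-2 (clear, male) cannot arise from I-1 (affected) × I-2 (affected).

No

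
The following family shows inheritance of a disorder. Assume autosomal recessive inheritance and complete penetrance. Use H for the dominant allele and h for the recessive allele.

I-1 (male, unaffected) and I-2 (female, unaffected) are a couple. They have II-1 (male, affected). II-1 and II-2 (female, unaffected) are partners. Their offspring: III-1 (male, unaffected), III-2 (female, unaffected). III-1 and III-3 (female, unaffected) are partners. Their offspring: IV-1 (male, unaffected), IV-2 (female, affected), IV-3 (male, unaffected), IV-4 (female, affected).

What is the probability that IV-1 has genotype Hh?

2/3

III-1 is unaffected so carries H and received h from II-1 (hh), so III-1 is Hh.
III-3 is unaffected so carries H and passed h to IV-2 (hh), so III-3 is Hh.
Their cross gives offspring ratios 1/4 HH : 1/2 Hh : 1/4 hh. Conditioning on IV-1 being unaffected, P(Hh) = 1/2 / 3/4 = 2/3.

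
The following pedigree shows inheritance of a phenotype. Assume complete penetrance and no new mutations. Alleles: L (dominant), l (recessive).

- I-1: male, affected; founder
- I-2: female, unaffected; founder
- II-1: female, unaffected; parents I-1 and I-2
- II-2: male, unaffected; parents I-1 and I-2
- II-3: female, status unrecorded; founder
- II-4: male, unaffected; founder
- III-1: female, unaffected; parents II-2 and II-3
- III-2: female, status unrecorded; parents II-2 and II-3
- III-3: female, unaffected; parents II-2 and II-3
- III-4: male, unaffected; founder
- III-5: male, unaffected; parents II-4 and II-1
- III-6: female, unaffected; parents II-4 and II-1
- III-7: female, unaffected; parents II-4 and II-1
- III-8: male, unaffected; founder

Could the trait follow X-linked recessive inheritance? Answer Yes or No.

A consistent assignment under X-linked recessive exists: I-1 X^l Y, I-2 X^L X^L, II-1 X^L X^l, II-2 X^L Y, II-3 X^L X^L, II-4 X^L Y, III-1 X^L X^L, III-2 X^L X^L, III-3 X^L X^L, III-4 X^L Y, III-5 X^L Y, III-6 X^L X^L, III-7 X^L X^L, III-8 X^L Y.
In this assignment every recorded phenotype matches its genotype and every non-founder's genotype is obtainable from its parents' genotypes, so the pedigree is consistent.

Yes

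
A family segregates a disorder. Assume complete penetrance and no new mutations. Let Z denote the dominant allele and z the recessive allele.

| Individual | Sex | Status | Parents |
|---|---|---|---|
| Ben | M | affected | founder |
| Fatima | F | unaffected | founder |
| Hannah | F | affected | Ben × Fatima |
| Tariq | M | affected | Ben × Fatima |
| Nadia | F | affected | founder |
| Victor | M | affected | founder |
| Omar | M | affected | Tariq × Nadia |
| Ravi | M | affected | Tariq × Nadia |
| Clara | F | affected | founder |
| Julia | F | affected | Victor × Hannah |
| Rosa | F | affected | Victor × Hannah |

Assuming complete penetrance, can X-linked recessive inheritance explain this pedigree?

Yes

A consistent assignment under X-linked recessive exists: Ben X^z Y, Fatima X^Z X^z, Hannah X^z X^z, Tariq X^z Y, Nadia X^z X^z, Victor X^z Y, Omar X^z Y, Ravi X^z Y, Clara X^z X^z, Julia X^z X^z, Rosa X^z X^z.
In this assignment every recorded phenotype matches its genotype and every non-founder's genotype is obtainable from its parents' genotypes, so the pedigree is consistent.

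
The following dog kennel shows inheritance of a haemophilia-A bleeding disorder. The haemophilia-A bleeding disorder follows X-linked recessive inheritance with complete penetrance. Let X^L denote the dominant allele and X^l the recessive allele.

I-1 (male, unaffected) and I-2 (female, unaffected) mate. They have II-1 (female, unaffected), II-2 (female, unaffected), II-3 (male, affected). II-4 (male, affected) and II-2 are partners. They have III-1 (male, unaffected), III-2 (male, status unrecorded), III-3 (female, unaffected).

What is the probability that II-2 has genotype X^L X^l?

I-1 is unaffected, so I-1 is X^L Y.
I-2 is unaffected so carries L and passed l to II-3 (X^l Y), so I-2 is X^L X^l.
Their cross gives offspring ratios 1/2 X^L X^L : 1/2 X^L X^l. Conditioning on II-2 being unaffected, P(X^L X^l) = 1/2 / 1 = 1/2 before taking II-2's own offspring into account.
II-4 is affected, so II-4 is X^l Y.
Now use II-2's offspring. Probability of each recorded status — unaffected son III-1: 1/2 if II-2 is X^L X^l, 1 if X^L X^L; unaffected daughter III-3: 1/2 if II-2 is X^L X^l, 1 if X^L X^L. (III-2: equally likely either way, so uninformative.)
Bayes: P(X^L X^l) = 1/2·1/4 / (1/2·1/4 + 1/2·1) = 1/5.

1/5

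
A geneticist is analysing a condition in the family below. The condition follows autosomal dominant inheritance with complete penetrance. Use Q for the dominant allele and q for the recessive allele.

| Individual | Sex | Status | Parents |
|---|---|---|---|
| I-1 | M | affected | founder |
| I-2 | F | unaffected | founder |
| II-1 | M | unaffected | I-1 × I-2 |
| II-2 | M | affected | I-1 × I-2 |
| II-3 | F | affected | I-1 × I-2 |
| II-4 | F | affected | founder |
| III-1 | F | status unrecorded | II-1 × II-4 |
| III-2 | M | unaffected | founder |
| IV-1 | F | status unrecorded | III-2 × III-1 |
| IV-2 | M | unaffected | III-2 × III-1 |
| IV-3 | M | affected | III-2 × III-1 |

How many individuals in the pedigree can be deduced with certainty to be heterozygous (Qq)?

5

Obligate heterozygotes: I-1 is affected so carries Q and passed q to II-1 (qq), so I-1 is Qq; II-2 is affected so carries Q and received q from I-2 (qq), so II-2 is Qq; II-3 is affected so carries Q and received q from I-2 (qq), so II-3 is Qq; III-1 passed Q to IV-3 (Qq, whose q came from III-2) and received q from II-1 (qq), so III-1 is Qq; IV-3 is affected so carries Q and received q from III-2 (qq), so IV-3 is Qq.
Every other individual is either homozygous by phenotype or has at least one consistent homozygous assignment, so the count is 5.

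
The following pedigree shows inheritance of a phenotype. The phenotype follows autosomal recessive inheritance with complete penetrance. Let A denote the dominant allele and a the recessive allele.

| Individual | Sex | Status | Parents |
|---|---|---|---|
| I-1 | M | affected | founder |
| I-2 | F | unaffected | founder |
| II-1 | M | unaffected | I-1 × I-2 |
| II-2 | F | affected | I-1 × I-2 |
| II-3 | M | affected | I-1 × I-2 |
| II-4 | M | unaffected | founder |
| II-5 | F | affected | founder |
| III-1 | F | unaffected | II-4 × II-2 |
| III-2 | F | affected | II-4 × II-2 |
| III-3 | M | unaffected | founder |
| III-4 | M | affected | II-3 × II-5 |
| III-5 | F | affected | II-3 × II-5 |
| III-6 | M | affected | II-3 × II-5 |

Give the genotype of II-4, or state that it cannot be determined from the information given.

From phenotype alone, II-4 is AA or Aa.
II-4 is unaffected so carries A and passed a to III-2 (aa), so II-4 is Aa.

Aa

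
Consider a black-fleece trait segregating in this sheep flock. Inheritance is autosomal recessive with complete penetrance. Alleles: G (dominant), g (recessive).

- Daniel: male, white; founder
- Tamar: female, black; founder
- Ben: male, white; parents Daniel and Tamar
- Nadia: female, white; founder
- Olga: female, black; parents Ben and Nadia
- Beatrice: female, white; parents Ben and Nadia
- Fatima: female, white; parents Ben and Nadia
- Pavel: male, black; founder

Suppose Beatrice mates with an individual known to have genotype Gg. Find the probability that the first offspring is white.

5/6

Ben is white so carries G and received g from Tamar (gg), so Ben is Gg.
Nadia is white so carries G and passed g to Olga (gg), so Nadia is Gg.
Beatrice is a white offspring of Ben (Gg) × Nadia (Gg), whose cross gives 1/4 GG : 1/2 Gg : 1/4 gg; conditioning on being white, Beatrice is GG with probability 1/3, Gg with probability 2/3.
Summing over parental genotype combinations, P(offspring is white) = 1/3·1 + 2/3·3/4 = 5/6.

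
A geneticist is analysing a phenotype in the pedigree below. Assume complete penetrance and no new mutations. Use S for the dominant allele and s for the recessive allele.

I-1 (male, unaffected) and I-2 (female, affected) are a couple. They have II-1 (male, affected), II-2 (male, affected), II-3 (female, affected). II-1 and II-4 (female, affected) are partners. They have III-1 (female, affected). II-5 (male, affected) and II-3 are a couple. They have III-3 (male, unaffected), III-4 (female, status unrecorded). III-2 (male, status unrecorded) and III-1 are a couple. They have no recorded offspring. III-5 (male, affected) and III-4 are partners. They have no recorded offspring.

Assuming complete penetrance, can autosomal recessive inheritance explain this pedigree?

Under autosomal recessive, III-3 (unaffected, male) cannot arise from II-5 (affected) × II-3 (affected).

No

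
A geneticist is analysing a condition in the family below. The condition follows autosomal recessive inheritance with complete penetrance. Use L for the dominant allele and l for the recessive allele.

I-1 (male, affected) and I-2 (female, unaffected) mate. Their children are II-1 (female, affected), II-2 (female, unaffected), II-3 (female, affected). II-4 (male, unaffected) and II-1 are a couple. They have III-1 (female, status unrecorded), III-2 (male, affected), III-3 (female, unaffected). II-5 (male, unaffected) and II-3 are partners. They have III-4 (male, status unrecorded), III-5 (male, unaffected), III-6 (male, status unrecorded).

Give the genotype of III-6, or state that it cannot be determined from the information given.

cannot be determined

III-6's phenotype is unrecorded, and no parent or child forces a single allele at both positions; consistent genotype assignments exist with III-6 as Ll or ll.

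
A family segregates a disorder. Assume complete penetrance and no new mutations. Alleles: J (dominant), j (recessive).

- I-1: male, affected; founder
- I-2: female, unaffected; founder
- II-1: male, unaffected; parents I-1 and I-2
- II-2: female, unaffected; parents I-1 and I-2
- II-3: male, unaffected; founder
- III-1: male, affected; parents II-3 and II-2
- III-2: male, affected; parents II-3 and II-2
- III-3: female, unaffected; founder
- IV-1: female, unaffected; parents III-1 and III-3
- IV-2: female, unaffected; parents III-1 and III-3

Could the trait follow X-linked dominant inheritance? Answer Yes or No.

Under X-linked dominant, II-2 (unaffected, female) cannot arise from I-1 (affected) × I-2 (unaffected).

No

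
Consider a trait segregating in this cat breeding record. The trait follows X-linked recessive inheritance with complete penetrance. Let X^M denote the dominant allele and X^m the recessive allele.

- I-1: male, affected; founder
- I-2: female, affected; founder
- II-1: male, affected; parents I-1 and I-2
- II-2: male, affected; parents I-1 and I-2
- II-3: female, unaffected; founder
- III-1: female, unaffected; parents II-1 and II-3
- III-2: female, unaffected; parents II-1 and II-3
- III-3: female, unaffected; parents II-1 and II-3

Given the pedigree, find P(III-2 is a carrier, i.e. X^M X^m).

III-2 is unaffected so carries M and received m from II-1 (X^m Y), so III-2 is X^M X^m, giving P(X^M X^m) = 1.

1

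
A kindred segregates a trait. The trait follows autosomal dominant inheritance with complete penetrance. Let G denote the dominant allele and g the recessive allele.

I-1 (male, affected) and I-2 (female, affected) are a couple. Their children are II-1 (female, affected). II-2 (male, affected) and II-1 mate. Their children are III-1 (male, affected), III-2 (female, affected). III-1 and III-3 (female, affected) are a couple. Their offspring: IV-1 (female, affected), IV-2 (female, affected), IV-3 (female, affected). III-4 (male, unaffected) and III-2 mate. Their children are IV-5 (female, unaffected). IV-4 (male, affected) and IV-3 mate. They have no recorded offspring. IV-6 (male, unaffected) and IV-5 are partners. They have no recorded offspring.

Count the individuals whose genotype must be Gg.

1

Obligate heterozygotes: III-2 is affected so carries G and passed g to IV-5 (gg), so III-2 is Gg.
Every other individual is either homozygous by phenotype or has at least one consistent homozygous assignment, so the count is 1.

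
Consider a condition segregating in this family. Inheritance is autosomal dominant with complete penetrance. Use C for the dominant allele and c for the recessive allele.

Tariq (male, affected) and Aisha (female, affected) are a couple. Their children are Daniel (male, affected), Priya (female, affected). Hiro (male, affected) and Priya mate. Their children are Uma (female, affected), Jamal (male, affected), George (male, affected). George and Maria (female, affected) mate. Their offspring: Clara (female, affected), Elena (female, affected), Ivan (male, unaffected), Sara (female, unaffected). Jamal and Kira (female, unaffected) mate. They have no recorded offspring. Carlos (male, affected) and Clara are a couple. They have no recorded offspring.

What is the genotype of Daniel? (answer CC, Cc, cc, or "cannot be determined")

cannot be determined

Daniel's phenotype allows CC or Cc, and no parent or child forces a single allele at both positions; consistent genotype assignments exist with Daniel as CC or Cc.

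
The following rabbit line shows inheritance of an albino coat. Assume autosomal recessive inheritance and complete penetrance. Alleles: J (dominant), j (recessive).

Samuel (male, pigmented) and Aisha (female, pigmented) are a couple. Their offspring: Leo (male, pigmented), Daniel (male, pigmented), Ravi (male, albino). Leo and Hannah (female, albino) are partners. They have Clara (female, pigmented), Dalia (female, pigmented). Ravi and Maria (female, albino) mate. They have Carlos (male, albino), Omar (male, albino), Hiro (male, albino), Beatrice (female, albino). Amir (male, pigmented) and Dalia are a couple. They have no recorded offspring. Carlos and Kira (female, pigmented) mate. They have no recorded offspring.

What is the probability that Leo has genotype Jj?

Samuel is pigmented so carries J and passed j to Ravi (jj), so Samuel is Jj.
Aisha is pigmented so carries J and passed j to Ravi (jj), so Aisha is Jj.
Their cross gives offspring ratios 1/4 JJ : 1/2 Jj : 1/4 jj. Conditioning on Leo being pigmented, P(Jj) = 1/2 / 3/4 = 2/3 before taking Leo's own offspring into account.
Hannah is albino, so Hannah is jj.
Now use Leo's offspring. Probability of each recorded status — pigmented daughter Clara: 1/2 if Leo is Jj, 1 if JJ; pigmented daughter Dalia: 1/2 if Leo is Jj, 1 if JJ.
Bayes: P(Jj) = 2/3·1/4 / (2/3·1/4 + 1/3·1) = 1/3.

1/3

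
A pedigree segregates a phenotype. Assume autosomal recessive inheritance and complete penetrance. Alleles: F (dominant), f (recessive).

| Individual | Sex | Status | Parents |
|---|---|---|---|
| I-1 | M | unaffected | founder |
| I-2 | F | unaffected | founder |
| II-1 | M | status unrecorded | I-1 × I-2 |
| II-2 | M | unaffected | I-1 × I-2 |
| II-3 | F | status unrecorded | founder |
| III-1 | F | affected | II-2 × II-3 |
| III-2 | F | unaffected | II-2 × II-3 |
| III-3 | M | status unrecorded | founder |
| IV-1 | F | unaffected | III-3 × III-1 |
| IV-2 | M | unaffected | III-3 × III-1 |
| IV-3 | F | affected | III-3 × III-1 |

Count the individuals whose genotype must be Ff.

4

Obligate heterozygotes: II-2 is unaffected so carries F and passed f to III-1 (ff), so II-2 is Ff; III-3 passed F to IV-1 (Ff, whose f came from III-1) and passed f to IV-3 (ff), so III-3 is Ff; IV-1 is unaffected so carries F and received f from III-1 (ff), so IV-1 is Ff; IV-2 is unaffected so carries F and received f from III-1 (ff), so IV-2 is Ff.
Every other individual is either homozygous by phenotype or has at least one consistent homozygous assignment, so the count is 4.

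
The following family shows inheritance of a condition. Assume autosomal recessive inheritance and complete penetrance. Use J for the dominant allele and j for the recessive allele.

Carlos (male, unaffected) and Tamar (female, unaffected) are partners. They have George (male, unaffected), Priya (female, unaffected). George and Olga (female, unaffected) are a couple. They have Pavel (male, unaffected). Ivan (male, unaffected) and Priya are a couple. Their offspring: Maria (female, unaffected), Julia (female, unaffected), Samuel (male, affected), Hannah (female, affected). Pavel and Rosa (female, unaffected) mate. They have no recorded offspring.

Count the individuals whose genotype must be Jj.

Obligate heterozygotes: Priya is unaffected so carries J and passed j to Samuel (jj), so Priya is Jj; Ivan is unaffected so carries J and passed j to Samuel (jj), so Ivan is Jj.
Every other individual is either homozygous by phenotype or has at least one consistent homozygous assignment, so the count is 2.

2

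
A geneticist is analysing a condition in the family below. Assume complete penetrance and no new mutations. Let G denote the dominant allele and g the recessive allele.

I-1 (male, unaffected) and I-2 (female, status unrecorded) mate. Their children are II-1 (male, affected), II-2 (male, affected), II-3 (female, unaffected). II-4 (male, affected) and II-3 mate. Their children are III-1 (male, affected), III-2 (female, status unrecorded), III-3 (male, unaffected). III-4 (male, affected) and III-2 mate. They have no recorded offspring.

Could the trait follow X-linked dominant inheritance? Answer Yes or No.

Under X-linked dominant, III-1 (affected, male) cannot arise from II-4 (affected) × II-3 (unaffected).

No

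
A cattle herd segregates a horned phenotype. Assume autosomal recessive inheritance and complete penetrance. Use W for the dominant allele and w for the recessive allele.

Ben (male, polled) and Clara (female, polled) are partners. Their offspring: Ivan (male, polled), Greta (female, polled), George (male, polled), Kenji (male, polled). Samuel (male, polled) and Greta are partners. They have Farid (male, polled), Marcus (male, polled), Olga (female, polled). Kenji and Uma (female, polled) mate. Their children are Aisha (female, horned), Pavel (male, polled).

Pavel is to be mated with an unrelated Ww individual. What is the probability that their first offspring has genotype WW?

1/3

Kenji is polled so carries W and passed w to Aisha (ww), so Kenji is Ww.
Uma is polled so carries W and passed w to Aisha (ww), so Uma is Ww.
Pavel is a polled offspring of Kenji (Ww) × Uma (Ww), whose cross gives 1/4 WW : 1/2 Ww : 1/4 ww; conditioning on being polled, Pavel is WW with probability 1/3, Ww with probability 2/3.
Summing over parental genotype combinations, P(offspring has genotype WW) = 1/3·1/2 + 2/3·1/4 = 1/3.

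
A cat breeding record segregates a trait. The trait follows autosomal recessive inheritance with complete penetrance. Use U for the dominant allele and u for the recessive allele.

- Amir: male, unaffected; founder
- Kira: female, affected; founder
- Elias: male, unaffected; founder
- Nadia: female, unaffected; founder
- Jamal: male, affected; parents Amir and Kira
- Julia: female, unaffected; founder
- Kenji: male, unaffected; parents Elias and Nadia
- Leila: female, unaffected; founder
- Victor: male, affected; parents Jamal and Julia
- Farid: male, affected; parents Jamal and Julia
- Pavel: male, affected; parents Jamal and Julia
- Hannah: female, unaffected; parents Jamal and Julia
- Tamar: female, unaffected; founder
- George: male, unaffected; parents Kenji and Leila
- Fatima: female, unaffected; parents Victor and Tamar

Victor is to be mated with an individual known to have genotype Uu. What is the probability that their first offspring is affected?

1/2

Victor is affected, so Victor is uu.
The cross gives 1/2 Uu : 1/2 uu, so P(offspring is affected) = 1/2.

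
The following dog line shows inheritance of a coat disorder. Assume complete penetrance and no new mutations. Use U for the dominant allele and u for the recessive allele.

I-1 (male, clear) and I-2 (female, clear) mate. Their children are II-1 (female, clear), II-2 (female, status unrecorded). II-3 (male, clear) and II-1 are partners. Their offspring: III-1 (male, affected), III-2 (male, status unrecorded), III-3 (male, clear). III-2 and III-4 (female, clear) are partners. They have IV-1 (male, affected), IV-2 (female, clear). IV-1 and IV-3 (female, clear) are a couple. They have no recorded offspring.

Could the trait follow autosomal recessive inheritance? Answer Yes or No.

Yes

A consistent assignment under autosomal recessive exists: I-1 UU, I-2 Uu, II-1 Uu, II-2 UU, II-3 Uu, III-1 uu, III-2 Uu, III-3 UU, III-4 Uu, IV-1 uu, IV-2 UU, IV-3 UU.
In this assignment every recorded phenotype matches its genotype and every non-founder's genotype is obtainable from its parents' genotypes, so the pedigree is consistent.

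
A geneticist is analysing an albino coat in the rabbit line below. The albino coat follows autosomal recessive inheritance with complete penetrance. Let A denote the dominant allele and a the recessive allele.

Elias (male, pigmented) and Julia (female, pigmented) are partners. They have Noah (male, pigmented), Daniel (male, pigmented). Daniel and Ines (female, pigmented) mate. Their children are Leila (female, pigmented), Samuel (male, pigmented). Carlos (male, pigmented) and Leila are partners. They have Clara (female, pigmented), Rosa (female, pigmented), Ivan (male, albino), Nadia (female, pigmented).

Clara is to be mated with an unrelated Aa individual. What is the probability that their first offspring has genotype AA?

1/3

Carlos is pigmented so carries A and passed a to Ivan (aa), so Carlos is Aa.
Leila is pigmented so carries A and passed a to Ivan (aa), so Leila is Aa.
Clara is a pigmented offspring of Carlos (Aa) × Leila (Aa), whose cross gives 1/4 AA : 1/2 Aa : 1/4 aa; conditioning on being pigmented, Clara is AA with probability 1/3, Aa with probability 2/3.
Summing over parental genotype combinations, P(offspring has genotype AA) = 1/3·1/2 + 2/3·1/4 = 1/3.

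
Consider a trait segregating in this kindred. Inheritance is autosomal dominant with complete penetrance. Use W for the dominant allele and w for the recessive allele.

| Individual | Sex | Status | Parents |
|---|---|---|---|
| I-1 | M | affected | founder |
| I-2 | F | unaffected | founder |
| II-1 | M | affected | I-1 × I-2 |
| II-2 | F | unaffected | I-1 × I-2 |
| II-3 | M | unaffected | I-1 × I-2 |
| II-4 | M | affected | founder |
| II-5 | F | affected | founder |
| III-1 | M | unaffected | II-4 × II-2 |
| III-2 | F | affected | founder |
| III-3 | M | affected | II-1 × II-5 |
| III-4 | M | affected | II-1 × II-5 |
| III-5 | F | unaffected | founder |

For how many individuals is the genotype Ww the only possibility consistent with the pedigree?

Obligate heterozygotes: I-1 is affected so carries W and passed w to II-2 (ww), so I-1 is Ww; II-1 is affected so carries W and received w from I-2 (ww), so II-1 is Ww; II-4 is affected so carries W and passed w to III-1 (ww), so II-4 is Ww.
Every other individual is either homozygous by phenotype or has at least one consistent homozygous assignment, so the count is 3.

3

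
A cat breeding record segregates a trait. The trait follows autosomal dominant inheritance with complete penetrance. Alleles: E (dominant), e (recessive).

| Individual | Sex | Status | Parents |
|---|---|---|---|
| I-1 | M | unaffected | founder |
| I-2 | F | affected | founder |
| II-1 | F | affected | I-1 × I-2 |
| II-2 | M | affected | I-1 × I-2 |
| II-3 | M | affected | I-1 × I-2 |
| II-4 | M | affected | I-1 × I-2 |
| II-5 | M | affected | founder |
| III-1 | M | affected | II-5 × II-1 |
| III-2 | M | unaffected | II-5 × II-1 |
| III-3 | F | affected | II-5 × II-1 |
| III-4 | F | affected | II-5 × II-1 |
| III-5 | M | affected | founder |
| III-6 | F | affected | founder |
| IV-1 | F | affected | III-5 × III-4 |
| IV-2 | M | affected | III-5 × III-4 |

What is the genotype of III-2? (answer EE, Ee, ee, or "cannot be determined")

III-2 is unaffected, so III-2 is ee.

ee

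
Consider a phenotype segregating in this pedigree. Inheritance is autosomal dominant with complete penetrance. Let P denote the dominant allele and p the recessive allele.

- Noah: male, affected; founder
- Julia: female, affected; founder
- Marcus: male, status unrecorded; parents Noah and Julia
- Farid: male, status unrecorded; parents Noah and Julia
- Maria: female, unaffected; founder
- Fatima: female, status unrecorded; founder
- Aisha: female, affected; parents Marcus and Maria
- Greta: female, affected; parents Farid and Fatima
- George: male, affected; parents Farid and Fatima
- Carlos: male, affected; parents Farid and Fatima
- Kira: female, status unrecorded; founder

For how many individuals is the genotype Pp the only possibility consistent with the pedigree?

1

Obligate heterozygotes: Aisha is affected so carries P and received p from Maria (pp), so Aisha is Pp.
Every other individual is either homozygous by phenotype or has at least one consistent homozygous assignment, so the count is 1.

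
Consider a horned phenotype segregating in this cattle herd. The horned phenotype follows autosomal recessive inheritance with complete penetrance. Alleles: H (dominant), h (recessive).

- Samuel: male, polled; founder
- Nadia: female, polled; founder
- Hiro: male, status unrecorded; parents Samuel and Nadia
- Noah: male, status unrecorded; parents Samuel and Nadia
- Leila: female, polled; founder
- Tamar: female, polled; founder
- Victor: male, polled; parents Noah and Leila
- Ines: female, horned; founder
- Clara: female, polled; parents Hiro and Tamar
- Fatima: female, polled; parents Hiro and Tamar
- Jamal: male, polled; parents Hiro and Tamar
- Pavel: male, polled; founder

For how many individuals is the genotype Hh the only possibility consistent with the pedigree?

0

No individual's genotype is forced to Hh by the pedigree, so the count is 0.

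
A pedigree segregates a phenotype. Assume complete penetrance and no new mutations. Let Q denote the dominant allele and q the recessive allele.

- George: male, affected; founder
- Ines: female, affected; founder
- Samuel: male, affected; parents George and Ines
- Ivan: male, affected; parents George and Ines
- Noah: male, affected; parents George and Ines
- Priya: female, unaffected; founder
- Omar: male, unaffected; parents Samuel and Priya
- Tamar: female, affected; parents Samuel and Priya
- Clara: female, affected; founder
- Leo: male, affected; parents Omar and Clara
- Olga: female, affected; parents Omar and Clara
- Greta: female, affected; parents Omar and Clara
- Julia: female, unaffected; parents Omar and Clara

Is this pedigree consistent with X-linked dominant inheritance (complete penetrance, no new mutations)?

A consistent assignment under X-linked dominant exists: George X^Q Y, Ines X^Q X^Q, Samuel X^Q Y, Ivan X^Q Y, Noah X^Q Y, Priya X^q X^q, Omar X^q Y, Tamar X^Q X^q, Clara X^Q X^q, Leo X^Q Y, Olga X^Q X^q, Greta X^Q X^q, Julia X^q X^q.
In this assignment every recorded phenotype matches its genotype and every non-founder's genotype is obtainable from its parents' genotypes, so the pedigree is consistent.

Yes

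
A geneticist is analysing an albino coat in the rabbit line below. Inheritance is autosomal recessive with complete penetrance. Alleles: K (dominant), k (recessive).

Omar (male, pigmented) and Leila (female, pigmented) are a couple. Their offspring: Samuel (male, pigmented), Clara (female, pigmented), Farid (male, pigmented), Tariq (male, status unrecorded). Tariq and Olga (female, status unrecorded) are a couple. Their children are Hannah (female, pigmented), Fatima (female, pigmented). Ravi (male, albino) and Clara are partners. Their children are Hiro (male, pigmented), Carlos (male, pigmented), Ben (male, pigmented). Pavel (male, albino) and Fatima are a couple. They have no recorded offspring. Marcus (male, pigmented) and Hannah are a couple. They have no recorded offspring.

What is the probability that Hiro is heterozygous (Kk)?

Hiro is pigmented so carries K and received k from Ravi (kk), so Hiro is Kk, giving P(Kk) = 1.

1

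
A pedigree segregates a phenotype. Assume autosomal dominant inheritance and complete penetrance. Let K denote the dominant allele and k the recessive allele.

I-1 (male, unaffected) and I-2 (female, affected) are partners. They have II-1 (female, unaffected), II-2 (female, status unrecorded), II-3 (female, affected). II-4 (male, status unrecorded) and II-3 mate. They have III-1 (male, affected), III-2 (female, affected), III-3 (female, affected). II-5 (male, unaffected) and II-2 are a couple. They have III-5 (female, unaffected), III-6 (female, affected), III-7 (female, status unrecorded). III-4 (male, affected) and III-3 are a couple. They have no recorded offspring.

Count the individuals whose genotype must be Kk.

4

Obligate heterozygotes: I-2 is affected so carries K and passed k to II-1 (kk), so I-2 is Kk; II-2 passed K to III-6 (Kk, whose k came from II-5) and received k from I-1 (kk), so II-2 is Kk; II-3 is affected so carries K and received k from I-1 (kk), so II-3 is Kk; III-6 is affected so carries K and received k from II-5 (kk), so III-6 is Kk.
Every other individual is either homozygous by phenotype or has at least one consistent homozygous assignment, so the count is 4.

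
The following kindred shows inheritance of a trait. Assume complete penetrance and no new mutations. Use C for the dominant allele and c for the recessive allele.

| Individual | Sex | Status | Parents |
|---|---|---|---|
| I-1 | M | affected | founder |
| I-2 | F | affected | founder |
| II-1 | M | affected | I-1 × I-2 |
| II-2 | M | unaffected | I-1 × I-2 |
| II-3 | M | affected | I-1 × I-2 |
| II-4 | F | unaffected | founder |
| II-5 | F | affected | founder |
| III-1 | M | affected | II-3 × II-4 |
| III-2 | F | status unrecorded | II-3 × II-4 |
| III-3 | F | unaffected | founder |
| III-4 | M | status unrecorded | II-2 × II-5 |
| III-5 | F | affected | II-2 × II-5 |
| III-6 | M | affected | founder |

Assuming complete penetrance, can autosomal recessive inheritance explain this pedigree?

No

Under autosomal recessive, II-2 (unaffected, male) cannot arise from I-1 (affected) × I-2 (affected).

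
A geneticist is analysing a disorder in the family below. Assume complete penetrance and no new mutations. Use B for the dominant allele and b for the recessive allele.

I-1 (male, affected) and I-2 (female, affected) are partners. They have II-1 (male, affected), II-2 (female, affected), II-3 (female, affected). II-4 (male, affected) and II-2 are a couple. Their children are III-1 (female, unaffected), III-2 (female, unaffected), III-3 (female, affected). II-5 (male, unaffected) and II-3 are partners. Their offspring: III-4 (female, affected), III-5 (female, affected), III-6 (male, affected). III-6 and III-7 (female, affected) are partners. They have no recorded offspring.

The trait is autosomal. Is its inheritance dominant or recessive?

dominant

II-4 and II-2 are both affected yet have an unaffected child III-1. Under a recessive model two affected parents are homozygous and every child would be affected, so the trait cannot be recessive.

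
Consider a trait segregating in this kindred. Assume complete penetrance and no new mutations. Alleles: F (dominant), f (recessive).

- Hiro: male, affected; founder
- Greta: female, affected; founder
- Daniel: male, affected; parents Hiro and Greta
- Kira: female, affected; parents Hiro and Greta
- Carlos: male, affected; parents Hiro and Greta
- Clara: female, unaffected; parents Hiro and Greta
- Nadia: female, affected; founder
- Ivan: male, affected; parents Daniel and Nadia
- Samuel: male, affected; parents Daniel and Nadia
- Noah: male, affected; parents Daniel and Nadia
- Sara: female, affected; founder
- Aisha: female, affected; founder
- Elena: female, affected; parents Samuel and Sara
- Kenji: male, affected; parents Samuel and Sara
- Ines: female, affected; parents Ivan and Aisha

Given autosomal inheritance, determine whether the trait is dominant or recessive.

dominant

Hiro and Greta are both affected yet have an unaffected child Clara. Under a recessive model two affected parents are homozygous and every child would be affected, so the trait cannot be recessive.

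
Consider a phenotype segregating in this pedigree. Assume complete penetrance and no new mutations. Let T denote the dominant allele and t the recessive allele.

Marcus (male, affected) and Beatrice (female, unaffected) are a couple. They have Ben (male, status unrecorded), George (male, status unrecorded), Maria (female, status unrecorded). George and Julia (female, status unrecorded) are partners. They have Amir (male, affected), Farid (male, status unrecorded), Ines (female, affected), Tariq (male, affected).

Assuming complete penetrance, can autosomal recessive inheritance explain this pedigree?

Yes

A consistent assignment under autosomal recessive exists: Marcus tt, Beatrice TT, Ben Tt, George Tt, Maria Tt, Julia Tt, Amir tt, Farid TT, Ines tt, Tariq tt.
In this assignment every recorded phenotype matches its genotype and every non-founder's genotype is obtainable from its parents' genotypes, so the pedigree is consistent.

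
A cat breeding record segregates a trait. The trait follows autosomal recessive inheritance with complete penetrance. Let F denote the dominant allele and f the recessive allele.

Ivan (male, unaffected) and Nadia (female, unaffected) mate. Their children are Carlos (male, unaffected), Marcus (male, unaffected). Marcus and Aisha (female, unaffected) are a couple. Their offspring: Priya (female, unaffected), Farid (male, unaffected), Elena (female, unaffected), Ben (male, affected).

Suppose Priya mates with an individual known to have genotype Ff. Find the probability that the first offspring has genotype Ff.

1/2

Marcus is unaffected so carries F and passed f to Ben (ff), so Marcus is Ff.
Aisha is unaffected so carries F and passed f to Ben (ff), so Aisha is Ff.
Priya is an unaffected offspring of Marcus (Ff) × Aisha (Ff), whose cross gives 1/4 FF : 1/2 Ff : 1/4 ff; conditioning on being unaffected, Priya is FF with probability 1/3, Ff with probability 2/3.
Summing over parental genotype combinations, P(offspring has genotype Ff) = 1/3·1/2 + 2/3·1/2 = 1/2.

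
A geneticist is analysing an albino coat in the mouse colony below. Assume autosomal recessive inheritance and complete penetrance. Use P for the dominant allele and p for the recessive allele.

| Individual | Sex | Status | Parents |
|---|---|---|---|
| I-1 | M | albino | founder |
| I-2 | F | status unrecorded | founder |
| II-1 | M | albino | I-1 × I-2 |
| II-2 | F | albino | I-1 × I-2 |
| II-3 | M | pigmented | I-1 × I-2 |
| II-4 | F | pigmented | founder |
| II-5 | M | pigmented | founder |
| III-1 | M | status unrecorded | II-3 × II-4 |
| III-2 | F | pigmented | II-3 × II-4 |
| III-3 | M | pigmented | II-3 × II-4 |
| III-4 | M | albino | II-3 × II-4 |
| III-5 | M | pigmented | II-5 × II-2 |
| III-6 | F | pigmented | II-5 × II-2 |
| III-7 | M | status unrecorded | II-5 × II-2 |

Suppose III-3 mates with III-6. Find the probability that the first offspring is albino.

1/6

II-3 is pigmented so carries P and received p from I-1 (pp), so II-3 is Pp.
II-4 is pigmented so carries P and passed p to III-4 (pp), so II-4 is Pp.
III-3 is a pigmented offspring of II-3 (Pp) × II-4 (Pp), whose cross gives 1/4 PP : 1/2 Pp : 1/4 pp; conditioning on being pigmented, III-3 is PP with probability 1/3, Pp with probability 2/3.
III-6 is pigmented so carries P and received p from II-2 (pp), so III-6 is Pp.
Summing over parental genotype combinations, P(offspring is albino) = 2/3·1/4 = 1/6.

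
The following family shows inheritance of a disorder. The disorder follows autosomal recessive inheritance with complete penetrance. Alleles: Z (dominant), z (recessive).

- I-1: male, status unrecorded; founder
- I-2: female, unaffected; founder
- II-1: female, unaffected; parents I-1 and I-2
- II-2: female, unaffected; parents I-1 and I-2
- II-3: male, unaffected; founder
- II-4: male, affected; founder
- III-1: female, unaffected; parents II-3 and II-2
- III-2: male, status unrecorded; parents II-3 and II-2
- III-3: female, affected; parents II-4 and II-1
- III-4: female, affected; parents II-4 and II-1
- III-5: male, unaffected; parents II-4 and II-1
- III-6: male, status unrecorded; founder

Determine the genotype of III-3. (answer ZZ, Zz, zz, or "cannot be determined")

zz

III-3 is affected, so III-3 is zz.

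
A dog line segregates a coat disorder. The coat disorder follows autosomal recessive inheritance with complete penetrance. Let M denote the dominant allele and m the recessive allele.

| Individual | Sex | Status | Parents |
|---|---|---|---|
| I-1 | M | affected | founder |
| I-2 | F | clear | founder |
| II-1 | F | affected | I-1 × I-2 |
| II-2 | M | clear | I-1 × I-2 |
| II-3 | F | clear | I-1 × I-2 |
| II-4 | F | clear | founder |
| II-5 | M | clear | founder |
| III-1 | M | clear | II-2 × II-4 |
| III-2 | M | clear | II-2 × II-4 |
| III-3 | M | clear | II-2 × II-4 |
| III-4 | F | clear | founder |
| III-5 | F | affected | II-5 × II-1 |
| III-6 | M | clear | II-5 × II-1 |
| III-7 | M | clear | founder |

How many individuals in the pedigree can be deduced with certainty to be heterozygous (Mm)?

5

Obligate heterozygotes: I-2 is clear so carries M and passed m to II-1 (mm), so I-2 is Mm; II-2 is clear so carries M and received m from I-1 (mm), so II-2 is Mm; II-3 is clear so carries M and received m from I-1 (mm), so II-3 is Mm; II-5 is clear so carries M and passed m to III-5 (mm), so II-5 is Mm; III-6 is clear so carries M and received m from II-1 (mm), so III-6 is Mm.
Every other individual is either homozygous by phenotype or has at least one consistent homozygous assignment, so the count is 5.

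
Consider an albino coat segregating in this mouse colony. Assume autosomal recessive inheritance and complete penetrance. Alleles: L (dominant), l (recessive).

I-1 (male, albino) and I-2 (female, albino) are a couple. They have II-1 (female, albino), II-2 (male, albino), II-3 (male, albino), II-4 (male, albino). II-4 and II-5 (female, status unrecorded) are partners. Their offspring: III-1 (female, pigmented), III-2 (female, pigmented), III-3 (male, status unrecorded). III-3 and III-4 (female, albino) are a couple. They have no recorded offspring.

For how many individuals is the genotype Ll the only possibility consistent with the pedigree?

Obligate heterozygotes: III-1 is pigmented so carries L and received l from II-4 (ll), so III-1 is Ll; III-2 is pigmented so carries L and received l from II-4 (ll), so III-2 is Ll.
Every other individual is either homozygous by phenotype or has at least one consistent homozygous assignment, so the count is 2.

2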